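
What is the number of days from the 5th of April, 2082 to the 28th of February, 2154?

Day-of-year of April 5, 2082: 95.
Day-of-year of February 28, 2154: 59.
2082 has 365 days, so 365 − 95 = 270 days remain in 2082.
Full years 2083–2153: 54 common + 17 leap = 54×365 + 17×366 = 25932 days.
Total: 270 + 25932 + 59 = 26261 days.

26261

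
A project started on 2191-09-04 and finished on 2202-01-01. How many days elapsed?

3771

Day-of-year of September 4, 2191: 247.
Day-of-year of January 1, 2202: 1.
2191 has 365 days, so 365 − 247 = 118 days remain in 2191.
Full years 2192–2201: 8 common + 2 leap = 8×365 + 2×366 = 3652 days.
Total: 118 + 3652 + 1 = 3771 days.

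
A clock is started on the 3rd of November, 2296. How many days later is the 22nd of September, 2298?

Day-of-year of November 3, 2296: 308.
Day-of-year of September 22, 2298: 265.
2296 has 366 days, so 366 − 308 = 58 days remain in 2296.
Full years: 2297: 365. Sum = 365.
Total: 58 + 365 + 265 = 688 days.

688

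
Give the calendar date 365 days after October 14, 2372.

October 14, 2373

Count 365 days after October 14, 2372:
October 2372: 31 − 14 = 17 days remain.
Then 11 full months totalling 334 days.
October 1–14, 2373: 14 days.
Total: 17 + 334 + 14 = 365 days.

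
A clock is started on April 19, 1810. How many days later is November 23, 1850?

Day-of-year of April 19, 1810: 109.
Day-of-year of November 23, 1850: 327.
1810 has 365 days, so 365 − 109 = 256 days remain in 1810.
Full years 1811–1849: 29 common + 10 leap = 29×365 + 10×366 = 14245 days.
Total: 256 + 14245 + 327 = 14828 days.

14828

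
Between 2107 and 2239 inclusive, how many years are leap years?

Years divisible by 4: 2108, 2112, …, 2236 — 33 in all.
Of these, 2200 is divisible by 100 but not 400, so not leap.
Leap years: 33 − 1 = 32.

32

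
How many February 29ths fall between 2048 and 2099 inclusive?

13

Years divisible by 4: 2048, 2052, …, 2096 — 13 in all.
No century exceptions apply. Count: 13.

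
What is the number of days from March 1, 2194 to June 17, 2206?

4490

Day-of-year of March 1, 2194: 60.
Day-of-year of June 17, 2206: 168.
2194 has 365 days, so 365 − 60 = 305 days remain in 2194.
Full years 2195–2205: 9 common + 2 leap = 9×365 + 2×366 = 4017 days.
Total: 305 + 4017 + 168 = 4490 days.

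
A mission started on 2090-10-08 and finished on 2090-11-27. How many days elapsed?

50

October 2090: 31 − 8 = 23 days remain.
November 1–27, 2090: 27 days.
Total: 23 + 27 = 50 days.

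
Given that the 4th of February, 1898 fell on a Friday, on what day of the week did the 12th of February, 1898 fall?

Within February 1898: 12 − 4 = 8 days.
8 mod 7 = 1, so 1 day after Friday is Saturday.

Saturday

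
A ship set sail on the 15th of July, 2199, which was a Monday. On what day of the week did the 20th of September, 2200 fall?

July 15, 2199 → July 15, 2200: 365 days (2200 is not a leap year (divisible by 100 but not 400)).
July 2200: 31 − 15 = 16 days remain.
Then August (31): 31 days.
September 1–20, 2200: 20 days.
Residual: 67 days.
Total: 432 days.
432 mod 7 = 5, so 5 days after Monday is Saturday.

Saturday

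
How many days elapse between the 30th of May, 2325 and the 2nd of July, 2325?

May 2325: 31 − 30 = 1 day remains.
Then June (30): 30 days.
July 1–2, 2325: 2 days.
Total: 1 + 30 + 2 = 33 days.

33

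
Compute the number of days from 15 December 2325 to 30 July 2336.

Day-of-year of December 15, 2325: 349.
Day-of-year of July 30, 2336: 212.
2325 has 365 days, so 365 − 349 = 16 days remain in 2325.
Full years 2326–2335: 8 common + 2 leap = 8×365 + 2×366 = 3652 days.
Total: 16 + 3652 + 212 = 3880 days.

3880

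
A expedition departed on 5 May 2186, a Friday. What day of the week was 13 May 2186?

Within May 2186: 13 − 5 = 8 days.
8 mod 7 = 1, so 1 day after Friday is Saturday.

Saturday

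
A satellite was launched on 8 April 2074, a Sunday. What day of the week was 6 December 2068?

Count forward from the earlier date (December 6, 2068) to the later (April 8, 2074):
Day-of-year of December 6, 2068: 341.
Day-of-year of April 8, 2074: 98.
2068 has 366 days, so 366 − 341 = 25 days remain in 2068.
Full years: 2069: 365; 2070: 365; 2071: 365; 2072: 366; 2073: 365. Sum = 1826.
Total: 25 + 1826 + 98 = 1949 days.
1949 mod 7 = 3, so 3 days before Sunday is Thursday.

Thursday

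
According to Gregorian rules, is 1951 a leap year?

1951 is not a leap year.

No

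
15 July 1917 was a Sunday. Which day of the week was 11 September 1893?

Count forward from the earlier date (September 11, 1893) to the later (July 15, 1917):
Day-of-year of September 11, 1893: 254.
Day-of-year of July 15, 1917: 196.
1893 has 365 days, so 365 − 254 = 111 days remain in 1893.
Full years 1894–1916: 18 common + 5 leap = 18×365 + 5×366 = 8400 days.
Total: 111 + 8400 + 196 = 8707 days.
8707 mod 7 = 6, so 6 days before Sunday is Monday.

Monday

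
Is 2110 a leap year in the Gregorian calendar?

2110 is not a leap year.

No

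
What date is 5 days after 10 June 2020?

15 June 2020

Count 5 days after June 10, 2020:
Within June 2020: 15 − 10 = 5 days.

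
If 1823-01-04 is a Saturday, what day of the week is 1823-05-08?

Thursday

January 1823: 31 − 4 = 27 days remain.
Then February 1823 (28), March (31), April (30): 28 + 31 + 30 = 89 days.
May 1–8, 1823: 8 days.
Total: 27 + 89 + 8 = 124 days.
124 mod 7 = 5, so 5 days after Saturday is Thursday.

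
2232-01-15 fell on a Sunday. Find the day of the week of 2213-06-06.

Count forward from the earlier date (June 6, 2213) to the later (January 15, 2232):
Day-of-year of June 6, 2213: 157.
Day-of-year of January 15, 2232: 15.
2213 has 365 days, so 365 − 157 = 208 days remain in 2213.
Full years 2214–2231: 14 common + 4 leap = 14×365 + 4×366 = 6574 days.
Total: 208 + 6574 + 15 = 6797 days.
6797 is a multiple of 7, so 2213-06-06 falls on the same weekday: Sunday.

Sunday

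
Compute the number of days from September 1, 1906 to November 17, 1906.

September 1906: 30 − 1 = 29 days remain.
Then October (31): 31 days.
November 1–17, 1906: 17 days.
Total: 29 + 31 + 17 = 77 days.

77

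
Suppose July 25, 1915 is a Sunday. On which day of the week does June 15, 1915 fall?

Count forward from the earlier date (June 15, 1915) to the later (July 25, 1915):
June 1915: 30 − 15 = 15 days remain.
July 1–25, 1915: 25 days.
Total: 15 + 25 = 40 days.
40 mod 7 = 5, so 5 days before Sunday is Tuesday.

Tuesday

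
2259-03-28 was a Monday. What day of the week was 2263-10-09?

Friday

March 28, 2259 → March 28, 2260: 366 days (2260 is a leap year).
March 28, 2260 → March 28, 2261: 365 days.
March 28, 2261 → March 28, 2262: 365 days.
March 28, 2262 → March 28, 2263: 365 days.
March 2263: 31 − 28 = 3 days remain.
Then April (30), May (31), June (30), July (31), August (31), September (30): 30 + 31 + 30 + 31 + 31 + 30 = 183 days.
October 1–9, 2263: 9 days.
Residual: 195 days.
Total: 1656 days.
1656 mod 7 = 4, so 4 days after Monday is Friday.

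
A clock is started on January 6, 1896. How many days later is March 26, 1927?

11401

From January 6, 1896 to January 6, 1927: 31 years, of which 7 contain a Feb 29 — 24×365 + 7×366 = 11322 days.
(1900 is not a leap year (divisible by 100 but not 400).)
January 1927: 31 − 6 = 25 days remain.
Then February 1927 (28): 28 days.
March 1–26, 1927: 26 days.
Residual: 79 days.
Total: 11401 days.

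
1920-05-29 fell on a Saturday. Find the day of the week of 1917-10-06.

Count forward from the earlier date (October 6, 1917) to the later (May 29, 1920):
Day-of-year of October 6, 1917: 279.
Day-of-year of May 29, 1920: 150.
1917 has 365 days, so 365 − 279 = 86 days remain in 1917.
Full years: 1918: 365; 1919: 365. Sum = 730.
Total: 86 + 730 + 150 = 966 days.
966 is a multiple of 7, so 1917-10-06 falls on the same weekday: Saturday.

Saturday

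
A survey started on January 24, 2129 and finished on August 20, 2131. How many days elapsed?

938

Day-of-year of January 24, 2129: 24.
Day-of-year of August 20, 2131: 232.
2129 has 365 days, so 365 − 24 = 341 days remain in 2129.
Full years: 2130: 365. Sum = 365.
Total: 341 + 365 + 232 = 938 days.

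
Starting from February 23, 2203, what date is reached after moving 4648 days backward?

June 2, 2190

Count 4648 days before February 23, 2203:
Day-of-year of June 2, 2190: 153.
Day-of-year of February 23, 2203: 54.
2190 has 365 days, so 365 − 153 = 212 days remain in 2190.
Full years 2191–2202: 10 common + 2 leap = 10×365 + 2×366 = 4382 days.
Total: 212 + 4382 + 54 = 4648 days.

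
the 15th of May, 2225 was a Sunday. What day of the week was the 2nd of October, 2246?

Day-of-year of May 15, 2225: 135.
Day-of-year of October 2, 2246: 275.
2225 has 365 days, so 365 − 135 = 230 days remain in 2225.
Full years 2226–2245: 15 common + 5 leap = 15×365 + 5×366 = 7305 days.
Total: 230 + 7305 + 275 = 7810 days.
7810 mod 7 = 5, so 5 days after Sunday is Friday.

Friday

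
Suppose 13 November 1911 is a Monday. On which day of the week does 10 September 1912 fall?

Tuesday

November 1911: 30 − 13 = 17 days remain.
Then 9 full months totalling 275 days.
September 1–10, 1912: 10 days.
Total: 17 + 275 + 10 = 302 days.
302 mod 7 = 1, so 1 day after Monday is Tuesday.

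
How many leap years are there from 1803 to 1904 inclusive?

Years divisible by 4: 1804, 1808, …, 1904 — 26 in all.
Of these, 1900 is divisible by 100 but not 400, so not leap.
Leap years: 26 − 1 = 25.

25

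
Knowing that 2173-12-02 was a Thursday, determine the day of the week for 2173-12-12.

Within December 2173: 12 − 2 = 10 days.
10 mod 7 = 3, so 3 days after Thursday is Sunday.

Sunday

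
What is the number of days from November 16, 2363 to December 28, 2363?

November 2363: 30 − 16 = 14 days remain.
December 1–28, 2363: 28 days.
Total: 14 + 28 = 42 days.

42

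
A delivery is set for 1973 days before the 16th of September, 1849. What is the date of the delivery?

the 22nd of April, 1844

Count 1973 days before September 16, 1849:
Day-of-year of April 22, 1844: 113.
Day-of-year of September 16, 1849: 259.
1844 has 366 days, so 366 − 113 = 253 days remain in 1844.
Full years: 1845: 365; 1846: 365; 1847: 365; 1848: 366. Sum = 1461.
Total: 253 + 1461 + 259 = 1973 days.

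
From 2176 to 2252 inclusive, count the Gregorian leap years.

19

Years divisible by 4: 2176, 2180, …, 2252 — 20 in all.
Of these, 2200 is divisible by 100 but not 400, so not leap.
Leap years: 20 − 1 = 19.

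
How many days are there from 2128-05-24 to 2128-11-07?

167

May 2128: 31 − 24 = 7 days remain.
Then June (30), July (31), August (31), September (30), October (31): 30 + 31 + 31 + 30 + 31 = 153 days.
November 1–7, 2128: 7 days.
Total: 7 + 153 + 7 = 167 days.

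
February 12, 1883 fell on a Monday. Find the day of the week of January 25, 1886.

Day-of-year of February 12, 1883: 43.
Day-of-year of January 25, 1886: 25.
1883 has 365 days, so 365 − 43 = 322 days remain in 1883.
Full years: 1884: 366; 1885: 365. Sum = 731.
Total: 322 + 731 + 25 = 1078 days.
1078 is a multiple of 7, so January 25, 1886 falls on the same weekday: Monday.

Monday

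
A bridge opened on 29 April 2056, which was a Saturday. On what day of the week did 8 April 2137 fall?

From April 29, 2056 to April 29, 2136: 80 years, of which 19 contain a Feb 29 — 61×365 + 19×366 = 29219 days.
(2100 is not a leap year (divisible by 100 but not 400).)
April 2136: 30 − 29 = 1 day remains.
Then 11 full months totalling 335 days.
April 1–8, 2137: 8 days.
Residual: 344 days.
Total: 29563 days.
29563 mod 7 = 2, so 2 days after Saturday is Monday.

Monday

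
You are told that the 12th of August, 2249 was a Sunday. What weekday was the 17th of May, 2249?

Thursday

Count forward from the earlier date (May 17, 2249) to the later (August 12, 2249):
May 2249: 31 − 17 = 14 days remain.
Then June (30), July (31): 30 + 31 = 61 days.
August 1–12, 2249: 12 days.
Total: 14 + 61 + 12 = 87 days.
87 mod 7 = 3, so 3 days before Sunday is Thursday.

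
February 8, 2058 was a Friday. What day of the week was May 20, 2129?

Friday

From February 8, 2058 to February 8, 2129: 71 years, of which 17 contain a Feb 29 — 54×365 + 17×366 = 25932 days.
(2100 is not a leap year (divisible by 100 but not 400).)
February 2129: 28 − 8 = 20 days remain (2129 is not a leap year, so February has 28 days).
Then March (31), April (30): 31 + 30 = 61 days.
May 1–20, 2129: 20 days.
Residual: 101 days.
Total: 26033 days.
26033 is a multiple of 7, so May 20, 2129 falls on the same weekday: Friday.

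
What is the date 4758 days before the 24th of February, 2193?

the 15th of February, 2180

Count 4758 days before February 24, 2193:
Day-of-year of February 15, 2180: 46.
Day-of-year of February 24, 2193: 55.
2180 has 366 days, so 366 − 46 = 320 days remain in 2180.
Full years 2181–2192: 9 common + 3 leap = 9×365 + 3×366 = 4383 days.
Total: 320 + 4383 + 55 = 4758 days.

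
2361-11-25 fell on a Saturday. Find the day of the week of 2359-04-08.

Wednesday

Count forward from the earlier date (April 8, 2359) to the later (November 25, 2361):
Day-of-year of April 8, 2359: 98.
Day-of-year of November 25, 2361: 329.
2359 has 365 days, so 365 − 98 = 267 days remain in 2359.
Full years: 2360: 366. Sum = 366.
Total: 267 + 366 + 329 = 962 days.
962 mod 7 = 3, so 3 days before Saturday is Wednesday.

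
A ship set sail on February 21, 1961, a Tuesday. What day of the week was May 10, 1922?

Wednesday

Count forward from the earlier date (May 10, 1922) to the later (February 21, 1961):
From May 10, 1922 to May 10, 1960: 38 years, of which 10 contain a Feb 29 — 28×365 + 10×366 = 13880 days.
May 1960: 31 − 10 = 21 days remain.
Then June (30), July (31), August (31), September (30), October (31), November (30), December (31), January (31): 30 + 31 + 31 + 30 + 31 + 30 + 31 + 31 = 245 days.
February 1–21, 1961: 21 days (1961 is not a leap year).
Residual: 287 days.
Total: 14167 days.
14167 mod 7 = 6, so 6 days before Tuesday is Wednesday.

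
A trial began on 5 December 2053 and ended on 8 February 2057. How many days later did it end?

1161

December 5, 2053 → December 5, 2054: 365 days.
December 5, 2054 → December 5, 2055: 365 days.
December 5, 2055 → December 5, 2056: 366 days (2056 is a leap year).
December 2056: 31 − 5 = 26 days remain.
Then January (31): 31 days.
February 1–8, 2057: 8 days (2057 is not a leap year).
Residual: 65 days.
Total: 1161 days.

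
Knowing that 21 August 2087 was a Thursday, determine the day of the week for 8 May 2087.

Thursday

Count forward from the earlier date (May 8, 2087) to the later (August 21, 2087):
May 2087: 31 − 8 = 23 days remain.
Then June (30), July (31): 30 + 31 = 61 days.
August 1–21, 2087: 21 days.
Total: 23 + 61 + 21 = 105 days.
105 is a multiple of 7, so 8 May 2087 falls on the same weekday: Thursday.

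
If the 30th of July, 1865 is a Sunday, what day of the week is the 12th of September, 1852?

Count forward from the earlier date (September 12, 1852) to the later (July 30, 1865):
Day-of-year of September 12, 1852: 256.
Day-of-year of July 30, 1865: 211.
1852 has 366 days, so 366 − 256 = 110 days remain in 1852.
Full years 1853–1864: 9 common + 3 leap = 9×365 + 3×366 = 4383 days.
Total: 110 + 4383 + 211 = 4704 days.
4704 is a multiple of 7, so the 12th of September, 1852 falls on the same weekday: Sunday.

Sunday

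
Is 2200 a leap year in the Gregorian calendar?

No

2200 is not a leap year (divisible by 100 but not 400).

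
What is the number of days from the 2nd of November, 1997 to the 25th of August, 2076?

Day-of-year of November 2, 1997: 306.
Day-of-year of August 25, 2076: 238.
1997 has 365 days, so 365 − 306 = 59 days remain in 1997.
Full years 1998–2075: 59 common + 19 leap = 59×365 + 19×366 = 28489 days.
Total: 59 + 28489 + 238 = 28786 days.

28786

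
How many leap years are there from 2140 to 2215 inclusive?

18

Years divisible by 4: 2140, 2144, …, 2212 — 19 in all.
Of these, 2200 is divisible by 100 but not 400, so not leap.
Leap years: 19 − 1 = 18.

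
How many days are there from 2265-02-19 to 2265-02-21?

Within February 2265: 21 − 19 = 2 days.

2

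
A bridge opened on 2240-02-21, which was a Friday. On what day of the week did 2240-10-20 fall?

Tuesday

February 2240: 29 − 21 = 8 days remain (2240 is a leap year, so February has 29 days).
Then March (31), April (30), May (31), June (30), July (31), August (31), September (30): 31 + 30 + 31 + 30 + 31 + 31 + 30 = 214 days.
October 1–20, 2240: 20 days.
Total: 8 + 214 + 20 = 242 days.
242 mod 7 = 4, so 4 days after Friday is Tuesday.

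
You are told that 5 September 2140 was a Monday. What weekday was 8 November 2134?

Count forward from the earlier date (November 8, 2134) to the later (September 5, 2140):
Day-of-year of November 8, 2134: 312.
Day-of-year of September 5, 2140: 249.
2134 has 365 days, so 365 − 312 = 53 days remain in 2134.
Full years: 2135: 365; 2136: 366; 2137: 365; 2138: 365; 2139: 365. Sum = 1826.
Total: 53 + 1826 + 249 = 2128 days.
2128 is a multiple of 7, so 8 November 2134 falls on the same weekday: Monday.

Monday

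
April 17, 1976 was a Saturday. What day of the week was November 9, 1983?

Wednesday

Day-of-year of April 17, 1976: 108.
Day-of-year of November 9, 1983: 313.
1976 has 366 days, so 366 − 108 = 258 days remain in 1976.
Full years: 1977: 365; 1978: 365; 1979: 365; 1980: 366; 1981: 365; 1982: 365. Sum = 2191.
Total: 258 + 2191 + 313 = 2762 days.
2762 mod 7 = 4, so 4 days after Saturday is Wednesday.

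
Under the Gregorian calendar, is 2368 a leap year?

Yes

2368 is a leap year.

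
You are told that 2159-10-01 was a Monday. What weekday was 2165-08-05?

October 1, 2159 → October 1, 2160: 366 days (2160 is a leap year).
October 1, 2160 → October 1, 2161: 365 days.
October 1, 2161 → October 1, 2162: 365 days.
October 1, 2162 → October 1, 2163: 365 days.
October 1, 2163 → October 1, 2164: 366 days (2164 is a leap year).
October 2164: 31 − 1 = 30 days remain.
Then 9 full months totalling 273 days.
August 1–5, 2165: 5 days.
Residual: 308 days.
Total: 2135 days.
2135 is a multiple of 7, so 2165-08-05 falls on the same weekday: Monday.

Monday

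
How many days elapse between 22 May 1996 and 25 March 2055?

21491

Day-of-year of May 22, 1996: 143.
Day-of-year of March 25, 2055: 84.
1996 has 366 days, so 366 − 143 = 223 days remain in 1996.
Full years 1997–2054: 44 common + 14 leap = 44×365 + 14×366 = 21184 days.
Total: 223 + 21184 + 84 = 21491 days.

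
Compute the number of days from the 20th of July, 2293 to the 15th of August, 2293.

26

July 2293: 31 − 20 = 11 days remain.
August 1–15, 2293: 15 days.
Total: 11 + 15 = 26 days.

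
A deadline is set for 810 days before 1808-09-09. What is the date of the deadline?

1806-06-22

Count 810 days before September 9, 1808:
June 22, 1806 → June 22, 1807: 365 days.
June 22, 1807 → June 22, 1808: 366 days (1808 is a leap year).
June 1808: 30 − 22 = 8 days remain.
Then July (31), August (31): 31 + 31 = 62 days.
September 1–9, 1808: 9 days.
Residual: 79 days.
Total: 810 days.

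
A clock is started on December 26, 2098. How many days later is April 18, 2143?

Day-of-year of December 26, 2098: 360.
Day-of-year of April 18, 2143: 108.
2098 has 365 days, so 365 − 360 = 5 days remain in 2098.
Full years 2099–2142: 34 common + 10 leap = 34×365 + 10×366 = 16070 days.
Total: 5 + 16070 + 108 = 16183 days.

16183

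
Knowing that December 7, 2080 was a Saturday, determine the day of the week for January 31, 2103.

Day-of-year of December 7, 2080: 342.
Day-of-year of January 31, 2103: 31.
2080 has 366 days, so 366 − 342 = 24 days remain in 2080.
Full years 2081–2102: 18 common + 4 leap = 18×365 + 4×366 = 8034 days.
Total: 24 + 8034 + 31 = 8089 days.
8089 mod 7 = 4, so 4 days after Saturday is Wednesday.

Wednesday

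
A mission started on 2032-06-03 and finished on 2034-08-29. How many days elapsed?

817

June 2032: 30 − 3 = 27 days remain.
Then 25 full months totalling 761 days.
August 1–29, 2034: 29 days.
Total: 27 + 761 + 29 = 817 days.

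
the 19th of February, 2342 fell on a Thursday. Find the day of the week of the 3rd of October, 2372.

From February 19, 2342 to February 19, 2372: 30 years, of which 7 contain a Feb 29 — 23×365 + 7×366 = 10957 days.
February 2372: 29 − 19 = 10 days remain (2372 is a leap year, so February has 29 days).
Then March (31), April (30), May (31), June (30), July (31), August (31), September (30): 31 + 30 + 31 + 30 + 31 + 31 + 30 = 214 days.
October 1–3, 2372: 3 days.
Residual: 227 days.
Total: 11184 days.
11184 mod 7 = 5, so 5 days after Thursday is Tuesday.

Tuesday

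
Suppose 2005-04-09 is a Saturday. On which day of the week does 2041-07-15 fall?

Monday

Day-of-year of April 9, 2005: 99.
Day-of-year of July 15, 2041: 196.
2005 has 365 days, so 365 − 99 = 266 days remain in 2005.
Full years 2006–2040: 26 common + 9 leap = 26×365 + 9×366 = 12784 days.
Total: 266 + 12784 + 196 = 13246 days.
13246 mod 7 = 2, so 2 days after Saturday is Monday.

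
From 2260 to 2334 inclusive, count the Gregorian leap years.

Years divisible by 4: 2260, 2264, …, 2332 — 19 in all.
Of these, 2300 is divisible by 100 but not 400, so not leap.
Leap years: 19 − 1 = 18.

18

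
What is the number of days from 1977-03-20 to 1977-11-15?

March 1977: 31 − 20 = 11 days remain.
Then April (30), May (31), June (30), July (31), August (31), September (30), October (31): 30 + 31 + 30 + 31 + 31 + 30 + 31 = 214 days.
November 1–15, 1977: 15 days.
Total: 11 + 214 + 15 = 240 days.

240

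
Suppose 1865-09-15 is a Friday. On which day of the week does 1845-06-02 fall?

Count forward from the earlier date (June 2, 1845) to the later (September 15, 1865):
Day-of-year of June 2, 1845: 153.
Day-of-year of September 15, 1865: 258.
1845 has 365 days, so 365 − 153 = 212 days remain in 1845.
Full years 1846–1864: 14 common + 5 leap = 14×365 + 5×366 = 6940 days.
Total: 212 + 6940 + 258 = 7410 days.
7410 mod 7 = 4, so 4 days before Friday is Monday.

Monday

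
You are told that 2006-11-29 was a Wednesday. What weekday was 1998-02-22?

Sunday

Count forward from the earlier date (February 22, 1998) to the later (November 29, 2006):
From February 22, 1998 to February 22, 2006: 8 years, of which 2 contain a Feb 29 — 6×365 + 2×366 = 2922 days.
(2000 is a leap year (divisible by 400).)
February 2006: 28 − 22 = 6 days remain (2006 is not a leap year, so February has 28 days).
Then March (31), April (30), May (31), June (30), July (31), August (31), September (30), October (31): 31 + 30 + 31 + 30 + 31 + 31 + 30 + 31 = 245 days.
November 1–29, 2006: 29 days.
Residual: 280 days.
Total: 3202 days.
3202 mod 7 = 3, so 3 days before Wednesday is Sunday.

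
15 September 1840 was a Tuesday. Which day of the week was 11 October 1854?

From September 15, 1840 to September 15, 1854: 14 years, of which 3 contain a Feb 29 — 11×365 + 3×366 = 5113 days.
September 1854: 30 − 15 = 15 days remain.
October 1–11, 1854: 11 days.
Residual: 26 days.
Total: 5139 days.
5139 mod 7 = 1, so 1 day after Tuesday is Wednesday.

Wednesday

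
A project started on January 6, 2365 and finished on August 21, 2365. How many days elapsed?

227

January 2365: 31 − 6 = 25 days remain.
Then February 2365 (28), March (31), April (30), May (31), June (30), July (31): 28 + 31 + 30 + 31 + 30 + 31 = 181 days.
August 1–21, 2365: 21 days.
Total: 25 + 181 + 21 = 227 days.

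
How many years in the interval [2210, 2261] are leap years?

Years divisible by 4: 2212, 2216, …, 2260 — 13 in all.
No century exceptions apply. Count: 13.

13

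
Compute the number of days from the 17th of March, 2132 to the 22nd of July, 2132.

127

March 2132: 31 − 17 = 14 days remain.
Then April (30), May (31), June (30): 30 + 31 + 30 = 91 days.
July 1–22, 2132: 22 days.
Total: 14 + 91 + 22 = 127 days.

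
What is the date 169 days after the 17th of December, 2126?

the 4th of June, 2127

Count 169 days after December 17, 2126:
December 2126: 31 − 17 = 14 days remain.
Then January (31), February 2127 (28), March (31), April (30), May (31): 31 + 28 + 31 + 30 + 31 = 151 days.
June 1–4, 2127: 4 days.
Residual: 169 days.
Total: 169 days.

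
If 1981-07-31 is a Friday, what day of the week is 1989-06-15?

Day-of-year of July 31, 1981: 212.
Day-of-year of June 15, 1989: 166.
1981 has 365 days, so 365 − 212 = 153 days remain in 1981.
Full years 1982–1988: 5 common + 2 leap = 5×365 + 2×366 = 2557 days.
Total: 153 + 2557 + 166 = 2876 days.
2876 mod 7 = 6, so 6 days after Friday is Thursday.

Thursday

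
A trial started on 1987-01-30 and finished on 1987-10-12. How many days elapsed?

January 1987: 31 − 30 = 1 day remains.
Then February 1987 (28), March (31), April (30), May (31), June (30), July (31), August (31), September (30): 28 + 31 + 30 + 31 + 30 + 31 + 31 + 30 = 242 days.
October 1–12, 1987: 12 days.
Total: 1 + 242 + 12 = 255 days.

255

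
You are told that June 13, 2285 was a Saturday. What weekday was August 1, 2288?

June 13, 2285 → June 13, 2286: 365 days.
June 13, 2286 → June 13, 2287: 365 days.
June 13, 2287 → June 13, 2288: 366 days (2288 is a leap year).
June 2288: 30 − 13 = 17 days remain.
Then July (31): 31 days.
August 1, 2288: 1 day.
Residual: 49 days.
Total: 1145 days.
1145 mod 7 = 4, so 4 days after Saturday is Wednesday.

Wednesday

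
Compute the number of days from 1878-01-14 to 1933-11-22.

20400

From January 14, 1878 to January 14, 1933: 55 years, of which 13 contain a Feb 29 — 42×365 + 13×366 = 20088 days.
(1900 is not a leap year (divisible by 100 but not 400).)
January 1933: 31 − 14 = 17 days remain.
Then 9 full months totalling 273 days.
November 1–22, 1933: 22 days.
Residual: 312 days.
Total: 20400 days.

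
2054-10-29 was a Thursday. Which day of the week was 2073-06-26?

Day-of-year of October 29, 2054: 302.
Day-of-year of June 26, 2073: 177.
2054 has 365 days, so 365 − 302 = 63 days remain in 2054.
Full years 2055–2072: 13 common + 5 leap = 13×365 + 5×366 = 6575 days.
Total: 63 + 6575 + 177 = 6815 days.
6815 mod 7 = 4, so 4 days after Thursday is Monday.

Monday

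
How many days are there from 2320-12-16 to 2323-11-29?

1078

December 16, 2320 → December 16, 2321: 365 days.
December 16, 2321 → December 16, 2322: 365 days.
December 2322: 31 − 16 = 15 days remain.
Then 10 full months totalling 304 days.
November 1–29, 2323: 29 days.
Residual: 348 days.
Total: 1078 days.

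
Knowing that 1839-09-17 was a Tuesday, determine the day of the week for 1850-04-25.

From September 17, 1839 to September 17, 1849: 10 years, of which 3 contain a Feb 29 — 7×365 + 3×366 = 3653 days.
September 1849: 30 − 17 = 13 days remain.
Then October (31), November (30), December (31), January (31), February 1850 (28), March (31): 31 + 30 + 31 + 31 + 28 + 31 = 182 days.
April 1–25, 1850: 25 days.
Residual: 220 days.
Total: 3873 days.
3873 mod 7 = 2, so 2 days after Tuesday is Thursday.

Thursday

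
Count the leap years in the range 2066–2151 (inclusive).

Years divisible by 4: 2068, 2072, …, 2148 — 21 in all.
Of these, 2100 is divisible by 100 but not 400, so not leap.
Leap years: 21 − 1 = 20.

20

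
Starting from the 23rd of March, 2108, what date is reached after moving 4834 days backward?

the 27th of December, 2094

Count 4834 days before March 23, 2108:
Day-of-year of December 27, 2094: 361.
Day-of-year of March 23, 2108: 83.
2094 has 365 days, so 365 − 361 = 4 days remain in 2094.
Full years 2095–2107: 11 common + 2 leap = 11×365 + 2×366 = 4747 days.
Total: 4 + 4747 + 83 = 4834 days.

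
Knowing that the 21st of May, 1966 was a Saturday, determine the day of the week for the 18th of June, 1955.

Saturday

Count forward from the earlier date (June 18, 1955) to the later (May 21, 1966):
Day-of-year of June 18, 1955: 169.
Day-of-year of May 21, 1966: 141.
1955 has 365 days, so 365 − 169 = 196 days remain in 1955.
Full years 1956–1965: 7 common + 3 leap = 7×365 + 3×366 = 3653 days.
Total: 196 + 3653 + 141 = 3990 days.
3990 is a multiple of 7, so the 18th of June, 1955 falls on the same weekday: Saturday.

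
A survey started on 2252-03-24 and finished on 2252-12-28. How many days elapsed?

March 2252: 31 − 24 = 7 days remain.
Then April (30), May (31), June (30), July (31), August (31), September (30), October (31), November (30): 30 + 31 + 30 + 31 + 31 + 30 + 31 + 30 = 244 days.
December 1–28, 2252: 28 days.
Total: 7 + 244 + 28 = 279 days.

279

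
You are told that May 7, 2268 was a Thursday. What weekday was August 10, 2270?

Wednesday

Day-of-year of May 7, 2268: 128.
Day-of-year of August 10, 2270: 222.
2268 has 366 days, so 366 − 128 = 238 days remain in 2268.
Full years: 2269: 365. Sum = 365.
Total: 238 + 365 + 222 = 825 days.
825 mod 7 = 6, so 6 days after Thursday is Wednesday.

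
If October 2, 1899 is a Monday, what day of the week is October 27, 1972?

Friday

From October 2, 1899 to October 2, 1972: 73 years, of which 18 contain a Feb 29 — 55×365 + 18×366 = 26663 days.
(1900 is not a leap year (divisible by 100 but not 400).)
Within October 1972: 27 − 2 = 25 days.
Total: 26688 days.
26688 mod 7 = 4, so 4 days after Monday is Friday.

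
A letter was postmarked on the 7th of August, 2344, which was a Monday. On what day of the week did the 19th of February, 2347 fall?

Wednesday

Day-of-year of August 7, 2344: 220.
Day-of-year of February 19, 2347: 50.
2344 has 366 days, so 366 − 220 = 146 days remain in 2344.
Full years: 2345: 365; 2346: 365. Sum = 730.
Total: 146 + 730 + 50 = 926 days.
926 mod 7 = 2, so 2 days after Monday is Wednesday.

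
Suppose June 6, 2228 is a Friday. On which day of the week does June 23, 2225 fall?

Count forward from the earlier date (June 23, 2225) to the later (June 6, 2228):
Day-of-year of June 23, 2225: 174.
Day-of-year of June 6, 2228: 158.
2225 has 365 days, so 365 − 174 = 191 days remain in 2225.
Full years: 2226: 365; 2227: 365. Sum = 730.
Total: 191 + 730 + 158 = 1079 days.
1079 mod 7 = 1, so 1 day before Friday is Thursday.

Thursday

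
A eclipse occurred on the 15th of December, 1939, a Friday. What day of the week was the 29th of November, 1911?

Wednesday

Count forward from the earlier date (November 29, 1911) to the later (December 15, 1939):
Day-of-year of November 29, 1911: 333.
Day-of-year of December 15, 1939: 349.
1911 has 365 days, so 365 − 333 = 32 days remain in 1911.
Full years 1912–1938: 20 common + 7 leap = 20×365 + 7×366 = 9862 days.
Total: 32 + 9862 + 349 = 10243 days.
10243 mod 7 = 2, so 2 days before Friday is Wednesday.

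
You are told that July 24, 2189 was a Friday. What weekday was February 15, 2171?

Count forward from the earlier date (February 15, 2171) to the later (July 24, 2189):
Day-of-year of February 15, 2171: 46.
Day-of-year of July 24, 2189: 205.
2171 has 365 days, so 365 − 46 = 319 days remain in 2171.
Full years 2172–2188: 12 common + 5 leap = 12×365 + 5×366 = 6210 days.
Total: 319 + 6210 + 205 = 6734 days.
6734 is a multiple of 7, so February 15, 2171 falls on the same weekday: Friday.

Friday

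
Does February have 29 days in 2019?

No

2019 is not a leap year.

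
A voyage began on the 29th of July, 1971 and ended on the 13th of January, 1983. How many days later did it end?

4186

Day-of-year of July 29, 1971: 210.
Day-of-year of January 13, 1983: 13.
1971 has 365 days, so 365 − 210 = 155 days remain in 1971.
Full years 1972–1982: 8 common + 3 leap = 8×365 + 3×366 = 4018 days.
Total: 155 + 4018 + 13 = 4186 days.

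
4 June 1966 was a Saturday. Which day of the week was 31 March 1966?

Count forward from the earlier date (March 31, 1966) to the later (June 4, 1966):
March 1966: 31 − 31 = 0 days remain.
Then April (30), May (31): 30 + 31 = 61 days.
June 1–4, 1966: 4 days.
Total: 0 + 61 + 4 = 65 days.
65 mod 7 = 2, so 2 days before Saturday is Thursday.

Thursday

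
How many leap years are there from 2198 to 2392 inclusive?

47

Years divisible by 4: 2200, 2204, …, 2392 — 49 in all.
Of these, 2200, 2300 are divisible by 100 but not 400, so not leap.
Leap years: 49 − 2 = 47.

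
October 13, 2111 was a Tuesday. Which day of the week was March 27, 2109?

Wednesday

Count forward from the earlier date (March 27, 2109) to the later (October 13, 2111):
March 27, 2109 → March 27, 2110: 365 days.
March 27, 2110 → March 27, 2111: 365 days.
March 2111: 31 − 27 = 4 days remain.
Then April (30), May (31), June (30), July (31), August (31), September (30): 30 + 31 + 30 + 31 + 31 + 30 = 183 days.
October 1–13, 2111: 13 days.
Residual: 200 days.
Total: 930 days.
930 mod 7 = 6, so 6 days before Tuesday is Wednesday.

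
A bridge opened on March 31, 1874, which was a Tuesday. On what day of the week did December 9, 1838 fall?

Sunday

Count forward from the earlier date (December 9, 1838) to the later (March 31, 1874):
From December 9, 1838 to December 9, 1873: 35 years, of which 9 contain a Feb 29 — 26×365 + 9×366 = 12784 days.
December 1873: 31 − 9 = 22 days remain.
Then January (31), February 1874 (28): 31 + 28 = 59 days.
March 1–31, 1874: 31 days.
Residual: 112 days.
Total: 12896 days.
12896 mod 7 = 2, so 2 days before Tuesday is Sunday.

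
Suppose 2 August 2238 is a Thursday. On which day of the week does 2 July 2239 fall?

August 2238: 31 − 2 = 29 days remain.
Then 10 full months totalling 303 days.
July 1–2, 2239: 2 days.
Total: 29 + 303 + 2 = 334 days.
334 mod 7 = 5, so 5 days after Thursday is Tuesday.

Tuesday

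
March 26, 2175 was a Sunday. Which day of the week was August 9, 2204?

Thursday

From March 26, 2175 to March 26, 2204: 29 years, of which 7 contain a Feb 29 — 22×365 + 7×366 = 10592 days.
(2200 is not a leap year (divisible by 100 but not 400).)
March 2204: 31 − 26 = 5 days remain.
Then April (30), May (31), June (30), July (31): 30 + 31 + 30 + 31 = 122 days.
August 1–9, 2204: 9 days.
Residual: 136 days.
Total: 10728 days.
10728 mod 7 = 4, so 4 days after Sunday is Thursday.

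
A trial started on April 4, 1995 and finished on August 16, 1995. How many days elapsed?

134

April 1995: 30 − 4 = 26 days remain.
Then May (31), June (30), July (31): 31 + 30 + 31 = 92 days.
August 1–16, 1995: 16 days.
Total: 26 + 92 + 16 = 134 days.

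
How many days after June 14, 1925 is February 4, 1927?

June 14, 1925 → June 14, 1926: 365 days.
June 1926: 30 − 14 = 16 days remain.
Then July (31), August (31), September (30), October (31), November (30), December (31), January (31): 31 + 31 + 30 + 31 + 30 + 31 + 31 = 215 days.
February 1–4, 1927: 4 days (1927 is not a leap year).
Residual: 235 days.
Total: 600 days.

600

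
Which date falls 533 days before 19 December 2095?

4 July 2094

Count 533 days before December 19, 2095:
July 4, 2094 → July 4, 2095: 365 days.
July 2095: 31 − 4 = 27 days remain.
Then August (31), September (30), October (31), November (30): 31 + 30 + 31 + 30 = 122 days.
December 1–19, 2095: 19 days.
Residual: 168 days.
Total: 533 days.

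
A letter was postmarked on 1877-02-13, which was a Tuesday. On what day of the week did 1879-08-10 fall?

Sunday

February 13, 1877 → February 13, 1878: 365 days.
February 13, 1878 → February 13, 1879: 365 days.
February 1879: 28 − 13 = 15 days remain (1879 is not a leap year, so February has 28 days).
Then March (31), April (30), May (31), June (30), July (31): 31 + 30 + 31 + 30 + 31 = 153 days.
August 1–10, 1879: 10 days.
Residual: 178 days.
Total: 908 days.
908 mod 7 = 5, so 5 days after Tuesday is Sunday.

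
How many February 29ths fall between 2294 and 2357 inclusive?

15

Years divisible by 4: 2296, 2300, …, 2356 — 16 in all.
Of these, 2300 is divisible by 100 but not 400, so not leap.
Leap years: 16 − 1 = 15.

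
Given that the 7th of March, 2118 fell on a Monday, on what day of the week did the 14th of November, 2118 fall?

March 2118: 31 − 7 = 24 days remain.
Then April (30), May (31), June (30), July (31), August (31), September (30), October (31): 30 + 31 + 30 + 31 + 31 + 30 + 31 = 214 days.
November 1–14, 2118: 14 days.
Total: 24 + 214 + 14 = 252 days.
252 is a multiple of 7, so the 14th of November, 2118 falls on the same weekday: Monday.

Monday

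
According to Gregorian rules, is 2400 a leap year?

2400 is a leap year (divisible by 400).

Yes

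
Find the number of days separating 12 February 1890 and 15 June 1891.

488

February 1890: 28 − 12 = 16 days remain (1890 is not a leap year, so February has 28 days).
Then 15 full months totalling 457 days.
June 1–15, 1891: 15 days.
Total: 16 + 457 + 15 = 488 days.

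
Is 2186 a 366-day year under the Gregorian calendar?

2186 is not a leap year.

No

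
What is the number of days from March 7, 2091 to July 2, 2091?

March 2091: 31 − 7 = 24 days remain.
Then April (30), May (31), June (30): 30 + 31 + 30 = 91 days.
July 1–2, 2091: 2 days.
Total: 24 + 91 + 2 = 117 days.

117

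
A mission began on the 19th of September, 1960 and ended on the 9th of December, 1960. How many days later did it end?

81

September 1960: 30 − 19 = 11 days remain.
Then October (31), November (30): 31 + 30 = 61 days.
December 1–9, 1960: 9 days.
Total: 11 + 61 + 9 = 81 days.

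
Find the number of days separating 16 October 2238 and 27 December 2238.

October 2238: 31 − 16 = 15 days remain.
Then November (30): 30 days.
December 1–27, 2238: 27 days.
Total: 15 + 30 + 27 = 72 days.

72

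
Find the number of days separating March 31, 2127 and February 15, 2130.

1052

Day-of-year of March 31, 2127: 90.
Day-of-year of February 15, 2130: 46.
2127 has 365 days, so 365 − 90 = 275 days remain in 2127.
Full years: 2128: 366; 2129: 365. Sum = 731.
Total: 275 + 731 + 46 = 1052 days.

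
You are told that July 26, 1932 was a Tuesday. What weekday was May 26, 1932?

Count forward from the earlier date (May 26, 1932) to the later (July 26, 1932):
May 1932: 31 − 26 = 5 days remain.
Then June (30): 30 days.
July 1–26, 1932: 26 days.
Total: 5 + 30 + 26 = 61 days.
61 mod 7 = 5, so 5 days before Tuesday is Thursday.

Thursday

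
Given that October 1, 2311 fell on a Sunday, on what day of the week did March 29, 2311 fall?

Count forward from the earlier date (March 29, 2311) to the later (October 1, 2311):
March 2311: 31 − 29 = 2 days remain.
Then April (30), May (31), June (30), July (31), August (31), September (30): 30 + 31 + 30 + 31 + 31 + 30 = 183 days.
October 1, 2311: 1 day.
Total: 2 + 183 + 1 = 186 days.
186 mod 7 = 4, so 4 days before Sunday is Wednesday.

Wednesday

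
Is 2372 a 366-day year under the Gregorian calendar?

Yes

2372 is a leap year.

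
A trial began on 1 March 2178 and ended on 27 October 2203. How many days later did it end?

Day-of-year of March 1, 2178: 60.
Day-of-year of October 27, 2203: 300.
2178 has 365 days, so 365 − 60 = 305 days remain in 2178.
Full years 2179–2202: 19 common + 5 leap = 19×365 + 5×366 = 8765 days.
Total: 305 + 8765 + 300 = 9370 days.

9370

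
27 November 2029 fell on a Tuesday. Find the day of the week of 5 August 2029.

Sunday

Count forward from the earlier date (August 5, 2029) to the later (November 27, 2029):
August 2029: 31 − 5 = 26 days remain.
Then September (30), October (31): 30 + 31 = 61 days.
November 1–27, 2029: 27 days.
Total: 26 + 61 + 27 = 114 days.
114 mod 7 = 2, so 2 days before Tuesday is Sunday.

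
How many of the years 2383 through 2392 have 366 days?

Years divisible by 4 in [2383, 2392]: 2384, 2388, 2392.
No century exceptions apply. Count: 3.

3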